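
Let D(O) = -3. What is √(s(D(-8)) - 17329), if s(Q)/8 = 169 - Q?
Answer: I*√15953 ≈ 126.31*I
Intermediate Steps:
s(Q) = 1352 - 8*Q (s(Q) = 8*(169 - Q) = 1352 - 8*Q)
√(s(D(-8)) - 17329) = √((1352 - 8*(-3)) - 17329) = √((1352 + 24) - 17329) = √(1376 - 17329) = √(-15953) = I*√15953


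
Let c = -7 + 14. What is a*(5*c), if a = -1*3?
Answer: -105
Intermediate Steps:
a = -3
c = 7
a*(5*c) = -15*7 = -3*35 = -105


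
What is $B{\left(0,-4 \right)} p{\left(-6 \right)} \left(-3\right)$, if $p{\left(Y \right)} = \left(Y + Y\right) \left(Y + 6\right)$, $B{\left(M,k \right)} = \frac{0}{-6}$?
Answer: $0$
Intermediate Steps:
$B{\left(M,k \right)} = 0$ ($B{\left(M,k \right)} = 0 \left(- \frac{1}{6}\right) = 0$)
$p{\left(Y \right)} = 2 Y \left(6 + Y\right)$
$B{\left(0,-4 \right)} p{\left(-6 \right)} \left(-3\right) = 0 \cdot 2 \left(-6\right) \left(6 - 6\right) \left(-3\right) = 0 \cdot 2 \left(-6\right) 0 \left(-3\right) = 0 \cdot 0 \left(-3\right) = 0 \left(-3\right) = 0$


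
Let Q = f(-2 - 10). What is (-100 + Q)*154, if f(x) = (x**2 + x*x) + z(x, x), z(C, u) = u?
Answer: 27104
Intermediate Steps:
f(x) = x + 2*x**2 (f(x) = (x**2 + x*x) + x = (x**2 + x**2) + x = 2*x**2 + x = x + 2*x**2)
Q = 276 (Q = (-2 - 10)*(1 + 2*(-2 - 10)) = -12*(1 + 2*(-12)) = -12*(1 - 24) = -12*(-23) = 276)
(-100 + Q)*154 = (-100 + 276)*154 = 176*154 = 27104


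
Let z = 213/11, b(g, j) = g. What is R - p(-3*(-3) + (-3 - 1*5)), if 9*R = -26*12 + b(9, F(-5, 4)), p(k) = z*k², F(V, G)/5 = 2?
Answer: -1750/33 ≈ -53.030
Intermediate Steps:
F(V, G) = 10 (F(V, G) = 5*2 = 10)
z = 213/11 (z = 213*(1/11) = 213/11 ≈ 19.364)
p(k) = 213*k²/11
R = -101/3 (R = (-26*12 + 9)/9 = (-312 + 9)/9 = (⅑)*(-303) = -101/3 ≈ -33.667)
R - p(-3*(-3) + (-3 - 1*5)) = -101/3 - 213*(-3*(-3) + (-3 - 1*5))²/11 = -101/3 - 213*(9 + (-3 - 5))²/11 = -101/3 - 213*(9 - 8)²/11 = -101/3 - 213*1²/11 = -101/3 - 213/11 = -1750/33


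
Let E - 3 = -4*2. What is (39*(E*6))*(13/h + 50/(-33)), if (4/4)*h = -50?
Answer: 114231/55 ≈ 2076.9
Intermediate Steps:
h = -50
E = -5 (E = 3 - 4*2 = 3 - 8 = -5)
(39*(E*6))*(13/h + 50/(-33)) = (39*(-5*6))*(13/(-50) + 50/(-33)) = (39*(-30))*(13*(-1/50) + 50*(-1/33)) = -1170*(-13/50 - 50/33) = -1170*(-2929/1650) = 114231/55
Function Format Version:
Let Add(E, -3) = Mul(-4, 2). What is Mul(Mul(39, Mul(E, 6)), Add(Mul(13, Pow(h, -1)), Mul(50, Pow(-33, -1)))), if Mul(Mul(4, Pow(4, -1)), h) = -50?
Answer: Rational(114231, 55) ≈ 2076.9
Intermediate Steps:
h = -50
E = -5 (E = Add(3, Mul(-4, 2)) = Add(3, -8) = -5)
Mul(Mul(39, Mul(E, 6)), Add(Mul(13, Pow(h, -1)), Mul(50, Pow(-33, -1)))) = Mul(Mul(39, Mul(-5, 6)), Add(Mul(13, Pow(-50, -1)), Mul(50, Pow(-33, -1)))) = Mul(Mul(39, -30), Add(Mul(13, Rational(-1, 50)), Mul(50, Rational(-1, 33)))) = Mul(-1170, Add(Rational(-13, 50), Rational(-50, 33))) = Mul(-1170, Rational(-2929, 1650)) = Rational(114231, 55)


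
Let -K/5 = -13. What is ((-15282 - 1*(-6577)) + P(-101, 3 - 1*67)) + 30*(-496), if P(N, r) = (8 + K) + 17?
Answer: -23495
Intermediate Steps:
K = 65 (K = -5*(-13) = 65)
P(N, r) = 90 (P(N, r) = (8 + 65) + 17 = 73 + 17 = 90)
((-15282 - 1*(-6577)) + P(-101, 3 - 1*67)) + 30*(-496) = ((-15282 - 1*(-6577)) + 90) + 30*(-496) = ((-15282 + 6577) + 90) - 14880 = (-8705 + 90) - 14880 = -8615 - 14880 = -23495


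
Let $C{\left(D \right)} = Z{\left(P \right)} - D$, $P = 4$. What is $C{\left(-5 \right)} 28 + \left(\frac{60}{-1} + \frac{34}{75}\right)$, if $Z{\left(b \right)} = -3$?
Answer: $- \frac{266}{75} \approx -3.5467$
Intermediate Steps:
$C{\left(D \right)} = -3 - D$
$C{\left(-5 \right)} 28 + \left(\frac{60}{-1} + \frac{34}{75}\right) = \left(-3 - -5\right) 28 + \left(\frac{60}{-1} + \frac{34}{75}\right) = \left(-3 + 5\right) 28 + \left(60 \left(-1\right) + 34 \cdot \frac{1}{75}\right) = 2 \cdot 28 + \left(-60 + \frac{34}{75}\right) = 56 - \frac{4466}{75} = - \frac{266}{75}$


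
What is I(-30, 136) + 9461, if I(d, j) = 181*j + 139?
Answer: 34216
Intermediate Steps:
I(d, j) = 139 + 181*j
I(-30, 136) + 9461 = (139 + 181*136) + 9461 = (139 + 24616) + 9461 = 24755 + 9461 = 34216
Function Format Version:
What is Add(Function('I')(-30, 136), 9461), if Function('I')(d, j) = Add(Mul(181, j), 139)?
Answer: 34216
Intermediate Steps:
Function('I')(d, j) = Add(139, Mul(181, j))
Add(Function('I')(-30, 136), 9461) = Add(Add(139, Mul(181, 136)), 9461) = Add(Add(139, 24616), 9461) = Add(24755, 9461) = 34216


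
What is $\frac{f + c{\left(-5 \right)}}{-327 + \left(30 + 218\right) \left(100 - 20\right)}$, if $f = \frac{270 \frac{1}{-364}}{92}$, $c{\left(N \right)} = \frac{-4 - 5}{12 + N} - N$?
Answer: $\frac{62057}{326725672} \approx 0.00018994$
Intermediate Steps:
$c{\left(N \right)} = - N - \frac{9}{12 + N}$ ($c{\left(N \right)} = - \frac{9}{12 + N} - N = - N - \frac{9}{12 + N}$)
$f = - \frac{135}{16744}$ ($f = 270 \left(- \frac{1}{364}\right) \frac{1}{92} = \left(- \frac{135}{182}\right) \frac{1}{92} = - \frac{135}{16744} \approx -0.0080626$)
$\frac{f + c{\left(-5 \right)}}{-327 + \left(30 + 218\right) \left(100 - 20\right)} = \frac{- \frac{135}{16744} + \frac{-9 - \left(-5\right)^{2} - -60}{12 - 5}}{-327 + \left(30 + 218\right) \left(100 - 20\right)} = \frac{- \frac{135}{16744} + \frac{-9 - 25 + 60}{7}}{-327 + 248 \cdot 80} = \frac{- \frac{135}{16744} + \frac{-9 - 25 + 60}{7}}{-327 + 19840} = \frac{- \frac{135}{16744} + \frac{1}{7} \cdot 26}{19513} = \left(- \frac{135}{16744} + \frac{26}{7}\right) \frac{1}{19513} = \frac{62057}{16744} \cdot \frac{1}{19513} = \frac{62057}{326725672}$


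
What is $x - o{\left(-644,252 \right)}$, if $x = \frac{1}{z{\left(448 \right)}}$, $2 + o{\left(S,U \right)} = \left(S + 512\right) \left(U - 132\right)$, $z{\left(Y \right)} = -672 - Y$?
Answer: $\frac{17743039}{1120} \approx 15842.0$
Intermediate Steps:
$o{\left(S,U \right)} = -2 + \left(-132 + U\right) \left(512 + S\right)$ ($o{\left(S,U \right)} = -2 + \left(S + 512\right) \left(U - 132\right) = -2 + \left(512 + S\right) \left(-132 + U\right) = -2 + \left(-132 + U\right) \left(512 + S\right)$)
$x = - \frac{1}{1120}$ ($x = \frac{1}{-672 - 448} = \frac{1}{-1120} = - \frac{1}{1120} \approx -0.00089286$)
$x - o{\left(-644,252 \right)} = - \frac{1}{1120} - \left(-67586 - -85008 + 512 \cdot 252 - 162288\right) = - \frac{1}{1120} - \left(-67586 + 85008 + 129024 - 162288\right) = - \frac{1}{1120} - -15842 = - \frac{1}{1120} + 15842 = \frac{17743039}{1120}$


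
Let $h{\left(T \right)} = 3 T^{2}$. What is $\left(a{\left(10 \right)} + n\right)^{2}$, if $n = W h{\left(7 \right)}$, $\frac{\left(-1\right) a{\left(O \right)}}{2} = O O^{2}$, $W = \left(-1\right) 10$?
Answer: $12040900$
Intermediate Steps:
$W = -10$
$a{\left(O \right)} = - 2 O^{3}$ ($a{\left(O \right)} = - 2 O O^{2} = - 2 O^{3}$)
$n = -1470$ ($n = - 10 \cdot 3 \cdot 7^{2} = - 10 \cdot 3 \cdot 49 = \left(-10\right) 147 = -1470$)
$\left(a{\left(10 \right)} + n\right)^{2} = \left(- 2 \cdot 10^{3} - 1470\right)^{2} = \left(\left(-2\right) 1000 - 1470\right)^{2} = \left(-2000 - 1470\right)^{2} = \left(-3470\right)^{2} = 12040900$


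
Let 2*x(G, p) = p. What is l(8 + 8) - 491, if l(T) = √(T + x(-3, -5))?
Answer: -491 + 3*√6/2 ≈ -487.33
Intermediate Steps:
x(G, p) = p/2
l(T) = √(-5/2 + T) (l(T) = √(T + (½)*(-5)) = √(T - 5/2) = √(-5/2 + T))
l(8 + 8) - 491 = √(-10 + 4*(8 + 8))/2 - 491 = √(-10 + 4*16)/2 - 491 = √(-10 + 64)/2 - 491 = √54/2 - 491 = (3*√6)/2 - 491 = 3*√6/2 - 491 = -491 + 3*√6/2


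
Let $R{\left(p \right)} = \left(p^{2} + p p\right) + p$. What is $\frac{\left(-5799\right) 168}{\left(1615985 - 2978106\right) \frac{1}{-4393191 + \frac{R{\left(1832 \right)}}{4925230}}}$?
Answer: $- \frac{2107991508328865880}{670875921283} \approx -3.1421 \cdot 10^{6}$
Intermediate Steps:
$R{\left(p \right)} = p + 2 p^{2}$ ($R{\left(p \right)} = \left(p^{2} + p^{2}\right) + p = 2 p^{2} + p = p + 2 p^{2}$)
$\frac{\left(-5799\right) 168}{\left(1615985 - 2978106\right) \frac{1}{-4393191 + \frac{R{\left(1832 \right)}}{4925230}}} = \frac{\left(-5799\right) 168}{\left(1615985 - 2978106\right) \frac{1}{-4393191 + \frac{1832 \left(1 + 2 \cdot 1832\right)}{4925230}}} = - \frac{974232}{\left(-1362121\right) \frac{1}{-4393191 + 1832 \left(1 + 3664\right) \frac{1}{4925230}}} = - \frac{974232}{\left(-1362121\right) \frac{1}{-4393191 + 1832 \cdot 3665 \cdot \frac{1}{4925230}}} = - \frac{974232}{\left(-1362121\right) \frac{1}{-4393191 + 6714280 \cdot \frac{1}{4925230}}} = - \frac{974232}{\left(-1362121\right) \frac{1}{-4393191 + \frac{671428}{492523}}} = - \frac{974232}{\left(-1362121\right) \frac{1}{- \frac{2163746939465}{492523}}} = - \frac{974232}{\left(-1362121\right) \left(- \frac{492523}{2163746939465}\right)} = - \frac{974232}{\frac{670875921283}{2163746939465}} = \left(-974232\right) \frac{2163746939465}{670875921283} = - \frac{2107991508328865880}{670875921283}$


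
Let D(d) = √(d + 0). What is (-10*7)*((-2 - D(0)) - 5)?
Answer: 490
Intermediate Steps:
D(d) = √d
(-10*7)*((-2 - D(0)) - 5) = (-10*7)*((-2 - √0) - 5) = -70*((-2 - 1*0) - 5) = -70*((-2 + 0) - 5) = -70*(-2 - 5) = -70*(-7) = 490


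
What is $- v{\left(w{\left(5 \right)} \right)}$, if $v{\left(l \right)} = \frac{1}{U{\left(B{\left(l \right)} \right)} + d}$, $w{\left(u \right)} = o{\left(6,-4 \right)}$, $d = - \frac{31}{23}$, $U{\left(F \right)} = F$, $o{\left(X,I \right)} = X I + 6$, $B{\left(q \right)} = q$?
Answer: $\frac{23}{445} \approx 0.051685$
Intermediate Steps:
$o{\left(X,I \right)} = 6 + I X$ ($o{\left(X,I \right)} = I X + 6 = 6 + I X$)
$d = - \frac{31}{23}$ ($d = \left(-31\right) \frac{1}{23} = - \frac{31}{23} \approx -1.3478$)
$w{\left(u \right)} = -18$ ($w{\left(u \right)} = 6 - 24 = -18$)
$v{\left(l \right)} = \frac{1}{- \frac{31}{23} + l}$ ($v{\left(l \right)} = \frac{1}{l - \frac{31}{23}} = \frac{1}{- \frac{31}{23} + l}$)
$- v{\left(w{\left(5 \right)} \right)} = - \frac{23}{-31 + 23 \left(-18\right)} = - \frac{23}{-31 - 414} = - \frac{23}{-445} = - \frac{23 \left(-1\right)}{445} = \left(-1\right) \left(- \frac{23}{445}\right) = \frac{23}{445}$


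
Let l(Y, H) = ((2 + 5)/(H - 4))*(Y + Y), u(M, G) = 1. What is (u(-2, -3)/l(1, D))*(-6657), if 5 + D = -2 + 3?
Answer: 3804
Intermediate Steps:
D = -4 (D = -5 + (-2 + 3) = -5 + 1 = -4)
l(Y, H) = 14*Y/(-4 + H) (l(Y, H) = (7/(-4 + H))*(2*Y) = 14*Y/(-4 + H))
(u(-2, -3)/l(1, D))*(-6657) = (1/(14*1/(-4 - 4)))*(-6657) = (1/(14*1/(-8)))*(-6657) = (1/(14*1*(-1/8)))*(-6657) = (1/(-7/4))*(-6657) = (1*(-4/7))*(-6657) = -4/7*(-6657) = 3804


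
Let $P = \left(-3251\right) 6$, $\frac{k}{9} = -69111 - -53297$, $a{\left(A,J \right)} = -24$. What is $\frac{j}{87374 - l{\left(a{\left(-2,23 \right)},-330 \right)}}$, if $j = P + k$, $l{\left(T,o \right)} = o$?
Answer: $- \frac{20229}{10963} \approx -1.8452$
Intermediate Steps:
$k = -142326$ ($k = 9 \left(-69111 - -53297\right) = 9 \left(-69111 + 53297\right) = 9 \left(-15814\right) = -142326$)
$P = -19506$
$j = -161832$ ($j = -19506 - 142326 = -161832$)
$\frac{j}{87374 - l{\left(a{\left(-2,23 \right)},-330 \right)}} = - \frac{161832}{87374 - -330} = - \frac{161832}{87374 + 330} = - \frac{161832}{87704} = \left(-161832\right) \frac{1}{87704} = - \frac{20229}{10963}$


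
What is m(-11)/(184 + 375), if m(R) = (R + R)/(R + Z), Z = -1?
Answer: 11/3354 ≈ 0.0032797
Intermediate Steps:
m(R) = 2*R/(-1 + R) (m(R) = (R + R)/(R - 1) = (2*R)/(-1 + R) = 2*R/(-1 + R))
m(-11)/(184 + 375) = (2*(-11)/(-1 - 11))/(184 + 375) = (2*(-11)/(-12))/559 = (2*(-11)*(-1/12))/559 = (1/559)*(11/6) = 11/3354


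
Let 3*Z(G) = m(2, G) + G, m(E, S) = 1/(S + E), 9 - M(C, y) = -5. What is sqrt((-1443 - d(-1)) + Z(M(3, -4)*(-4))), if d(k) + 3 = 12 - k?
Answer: I*sqrt(476822)/18 ≈ 38.362*I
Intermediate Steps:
M(C, y) = 14 (M(C, y) = 9 - 1*(-5) = 9 + 5 = 14)
d(k) = 9 - k (d(k) = -3 + (12 - k) = 9 - k)
m(E, S) = 1/(E + S)
Z(G) = G/3 + 1/(3*(2 + G)) (Z(G) = (1/(2 + G) + G)/3 = (G + 1/(2 + G))/3 = G/3 + 1/(3*(2 + G)))
sqrt((-1443 - d(-1)) + Z(M(3, -4)*(-4))) = sqrt((-1443 - (9 - 1*(-1))) + (1 + (14*(-4))*(2 + 14*(-4)))/(3*(2 + 14*(-4)))) = sqrt((-1443 - (9 + 1)) + (1 - 56*(2 - 56))/(3*(2 - 56))) = sqrt((-1443 - 1*10) + (1/3)*(1 - 56*(-54))/(-54)) = sqrt((-1443 - 10) + (1/3)*(-1/54)*(1 + 3024)) = sqrt(-1453 + (1/3)*(-1/54)*3025) = sqrt(-1453 - 3025/162) = sqrt(-238411/162) = I*sqrt(476822)/18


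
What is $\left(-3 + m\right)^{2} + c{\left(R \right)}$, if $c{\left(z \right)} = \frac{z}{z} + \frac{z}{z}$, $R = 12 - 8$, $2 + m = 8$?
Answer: $11$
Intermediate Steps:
$m = 6$ ($m = -2 + 8 = 6$)
$R = 4$
$c{\left(z \right)} = 2$ ($c{\left(z \right)} = 1 + 1 = 2$)
$\left(-3 + m\right)^{2} + c{\left(R \right)} = \left(-3 + 6\right)^{2} + 2 = 3^{2} + 2 = 9 + 2 = 11$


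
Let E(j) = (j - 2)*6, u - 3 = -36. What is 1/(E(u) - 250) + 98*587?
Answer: 26461959/460 ≈ 57526.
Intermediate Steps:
u = -33 (u = 3 - 36 = -33)
E(j) = -12 + 6*j (E(j) = (-2 + j)*6 = -12 + 6*j)
1/(E(u) - 250) + 98*587 = 1/((-12 + 6*(-33)) - 250) + 98*587 = 1/((-12 - 198) - 250) + 57526 = 1/(-210 - 250) + 57526 = 1/(-460) + 57526 = -1/460 + 57526 = 26461959/460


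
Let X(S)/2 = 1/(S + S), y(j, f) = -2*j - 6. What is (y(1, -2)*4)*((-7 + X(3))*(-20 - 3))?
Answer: -14720/3 ≈ -4906.7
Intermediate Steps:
y(j, f) = -6 - 2*j
X(S) = 1/S (X(S) = 2/(S + S) = 2/((2*S)) = 2*(1/(2*S)) = 1/S)
(y(1, -2)*4)*((-7 + X(3))*(-20 - 3)) = ((-6 - 2*1)*4)*((-7 + 1/3)*(-20 - 3)) = ((-6 - 2)*4)*((-7 + ⅓)*(-23)) = (-8*4)*(-20/3*(-23)) = -32*460/3 = -14720/3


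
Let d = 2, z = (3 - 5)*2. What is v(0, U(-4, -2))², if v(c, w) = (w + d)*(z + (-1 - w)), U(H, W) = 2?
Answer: 784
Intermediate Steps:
z = -4 (z = -2*2 = -4)
v(c, w) = (-5 - w)*(2 + w) (v(c, w) = (w + 2)*(-4 + (-1 - w)) = (2 + w)*(-5 - w) = (-5 - w)*(2 + w))
v(0, U(-4, -2))² = (-10 - 1*2² - 7*2)² = (-10 - 1*4 - 14)² = (-10 - 4 - 14)² = (-28)² = 784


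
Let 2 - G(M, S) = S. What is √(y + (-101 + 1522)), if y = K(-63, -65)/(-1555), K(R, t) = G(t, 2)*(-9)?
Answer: 7*√29 ≈ 37.696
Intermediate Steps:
G(M, S) = 2 - S
K(R, t) = 0 (K(R, t) = (2 - 1*2)*(-9) = (2 - 2)*(-9) = 0*(-9) = 0)
y = 0 (y = 0/(-1555) = 0*(-1/1555) = 0)
√(y + (-101 + 1522)) = √(0 + (-101 + 1522)) = √(0 + 1421) = √1421 = 7*√29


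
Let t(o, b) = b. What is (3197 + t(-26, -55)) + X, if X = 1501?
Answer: 4643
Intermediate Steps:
(3197 + t(-26, -55)) + X = (3197 - 55) + 1501 = 3142 + 1501 = 4643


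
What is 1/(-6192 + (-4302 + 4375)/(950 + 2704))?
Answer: -3654/22625495 ≈ -0.00016150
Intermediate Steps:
1/(-6192 + (-4302 + 4375)/(950 + 2704)) = 1/(-6192 + 73/3654) = 1/(-22625495/3654) = -3654/22625495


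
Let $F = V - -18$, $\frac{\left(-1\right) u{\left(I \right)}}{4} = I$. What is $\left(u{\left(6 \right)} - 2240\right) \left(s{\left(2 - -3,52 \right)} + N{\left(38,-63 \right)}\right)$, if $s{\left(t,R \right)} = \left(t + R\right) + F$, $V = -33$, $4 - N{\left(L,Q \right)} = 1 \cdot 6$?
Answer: $-90560$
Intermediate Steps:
$N{\left(L,Q \right)} = -2$ ($N{\left(L,Q \right)} = 4 - 1 \cdot 6 = 4 - 6 = -2$)
$u{\left(I \right)} = - 4 I$
$F = -15$ ($F = -33 - -18 = -33 + 18 = -15$)
$s{\left(t,R \right)} = -15 + R + t$ ($s{\left(t,R \right)} = \left(t + R\right) - 15 = \left(R + t\right) - 15 = -15 + R + t$)
$\left(u{\left(6 \right)} - 2240\right) \left(s{\left(2 - -3,52 \right)} + N{\left(38,-63 \right)}\right) = \left(\left(-4\right) 6 - 2240\right) \left(\left(-15 + 52 + \left(2 - -3\right)\right) - 2\right) = \left(-24 - 2240\right) \left(\left(-15 + 52 + \left(2 + 3\right)\right) - 2\right) = - 2264 \left(\left(-15 + 52 + 5\right) - 2\right) = - 2264 \left(42 - 2\right) = \left(-2264\right) 40 = -90560$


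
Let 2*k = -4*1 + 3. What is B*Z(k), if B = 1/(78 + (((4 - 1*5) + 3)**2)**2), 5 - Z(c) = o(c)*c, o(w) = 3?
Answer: 13/188 ≈ 0.069149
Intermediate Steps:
k = -1/2 (k = (-4*1 + 3)/2 = (-4 + 3)/2 = (1/2)*(-1) = -1/2 ≈ -0.50000)
Z(c) = 5 - 3*c
B = 1/94 (B = 1/(78 + (((4 - 5) + 3)**2)**2) = 1/(78 + ((-1 + 3)**2)**2) = 1/(78 + (2**2)**2) = 1/(78 + 4**2) = 1/(78 + 16) = 1/94 ≈ 0.010638)
B*Z(k) = (5 - 3*(-1/2))/94 = (5 + 3/2)/94 = (1/94)*(13/2) = 13/188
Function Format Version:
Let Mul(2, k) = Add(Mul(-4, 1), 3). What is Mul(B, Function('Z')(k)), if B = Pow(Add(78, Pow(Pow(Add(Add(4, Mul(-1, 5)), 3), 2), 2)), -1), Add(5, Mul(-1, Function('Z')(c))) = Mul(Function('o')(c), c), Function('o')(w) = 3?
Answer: Rational(13, 188) ≈ 0.069149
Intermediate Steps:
k = Rational(-1, 2) (k = Mul(Rational(1, 2), Add(Mul(-4, 1), 3)) = Mul(Rational(1, 2), Add(-4, 3)) = Mul(Rational(1, 2), -1) = Rational(-1, 2) ≈ -0.50000)
Function('Z')(c) = Add(5, Mul(-3, c)) (Function('Z')(c) = Add(5, Mul(-1, Mul(3, c))) = Add(5, Mul(-3, c)))
B = Rational(1, 94) (B = Pow(Add(78, Pow(Pow(Add(Add(4, -5), 3), 2), 2)), -1) = Pow(Add(78, Pow(Pow(Add(-1, 3), 2), 2)), -1) = Pow(Add(78, Pow(Pow(2, 2), 2)), -1) = Pow(Add(78, Pow(4, 2)), -1) = Pow(Add(78, 16), -1) = Pow(94, -1) = Rational(1, 94) ≈ 0.010638)
Mul(B, Function('Z')(k)) = Mul(Rational(1, 94), Add(5, Mul(-3, Rational(-1, 2)))) = Mul(Rational(1, 94), Add(5, Rational(3, 2))) = Mul(Rational(1, 94), Rational(13, 2)) = Rational(13, 188)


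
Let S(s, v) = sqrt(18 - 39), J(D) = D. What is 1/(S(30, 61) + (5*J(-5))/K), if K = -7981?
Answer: 199525/1337624206 - 63696361*I*sqrt(21)/1337624206 ≈ 0.00014916 - 0.21822*I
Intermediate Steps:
S(s, v) = I*sqrt(21) (S(s, v) = sqrt(-21) = I*sqrt(21))
1/(S(30, 61) + (5*J(-5))/K) = 1/(I*sqrt(21) + (5*(-5))/(-7981)) = 1/(I*sqrt(21) - 25*(-1/7981)) = 1/(I*sqrt(21) + 25/7981) = 1/(25/7981 + I*sqrt(21))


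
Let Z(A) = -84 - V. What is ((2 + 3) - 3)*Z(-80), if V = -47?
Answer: -74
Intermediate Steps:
Z(A) = -37 (Z(A) = -84 - 1*(-47) = -84 + 47 = -37)
((2 + 3) - 3)*Z(-80) = ((2 + 3) - 3)*(-37) = (5 - 3)*(-37) = 2*(-37) = -74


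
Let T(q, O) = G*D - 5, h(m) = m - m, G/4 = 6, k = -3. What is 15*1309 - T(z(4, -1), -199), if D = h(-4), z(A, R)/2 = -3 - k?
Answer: 19640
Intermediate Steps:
G = 24 (G = 4*6 = 24)
h(m) = 0
z(A, R) = 0 (z(A, R) = 2*(-3 - 1*(-3)) = 2*(-3 + 3) = 2*0 = 0)
D = 0
T(q, O) = -5 (T(q, O) = 24*0 - 5 = 0 - 5 = -5)
15*1309 - T(z(4, -1), -199) = 15*1309 - 1*(-5) = 19635 + 5 = 19640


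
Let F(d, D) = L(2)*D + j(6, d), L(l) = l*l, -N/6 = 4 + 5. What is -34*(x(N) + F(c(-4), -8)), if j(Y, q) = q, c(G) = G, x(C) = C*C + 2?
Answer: -97988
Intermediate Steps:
N = -54 (N = -6*(4 + 5) = -6*9 = -54)
x(C) = 2 + C² (x(C) = C² + 2 = 2 + C²)
L(l) = l²
F(d, D) = d + 4*D (F(d, D) = 2²*D + d = 4*D + d = d + 4*D)
-34*(x(N) + F(c(-4), -8)) = -34*((2 + (-54)²) + (-4 + 4*(-8))) = -34*((2 + 2916) + (-4 - 32)) = -34*(2918 - 36) = -34*2882 = -97988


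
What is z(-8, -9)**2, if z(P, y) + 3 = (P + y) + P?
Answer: 784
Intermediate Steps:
z(P, y) = -3 + y + 2*P (z(P, y) = -3 + ((P + y) + P) = -3 + (y + 2*P) = -3 + y + 2*P)
z(-8, -9)**2 = (-3 - 9 + 2*(-8))**2 = (-3 - 9 - 16)**2 = (-28)**2 = 784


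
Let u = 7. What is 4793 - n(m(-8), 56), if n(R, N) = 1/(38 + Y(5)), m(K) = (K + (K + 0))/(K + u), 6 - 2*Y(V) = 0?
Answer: 196512/41 ≈ 4793.0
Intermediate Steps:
Y(V) = 3 (Y(V) = 3 - ½*0 = 3 + 0 = 3)
m(K) = 2*K/(7 + K) (m(K) = (K + (K + 0))/(K + 7) = (K + K)/(7 + K) = (2*K)/(7 + K) = 2*K/(7 + K))
n(R, N) = 1/41 (n(R, N) = 1/(38 + 3) = 1/41)
4793 - n(m(-8), 56) = 4793 - 1*1/41 = 4793 - 1/41 = 196512/41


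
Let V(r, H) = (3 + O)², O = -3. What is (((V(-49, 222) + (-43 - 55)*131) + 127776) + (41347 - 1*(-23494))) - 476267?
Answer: -296488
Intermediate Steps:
V(r, H) = 0 (V(r, H) = (3 - 3)² = 0² = 0)
(((V(-49, 222) + (-43 - 55)*131) + 127776) + (41347 - 1*(-23494))) - 476267 = (((0 + (-43 - 55)*131) + 127776) + (41347 - 1*(-23494))) - 476267 = (((0 - 98*131) + 127776) + (41347 + 23494)) - 476267 = (((0 - 12838) + 127776) + 64841) - 476267 = ((-12838 + 127776) + 64841) - 476267 = (114938 + 64841) - 476267 = 179779 - 476267 = -296488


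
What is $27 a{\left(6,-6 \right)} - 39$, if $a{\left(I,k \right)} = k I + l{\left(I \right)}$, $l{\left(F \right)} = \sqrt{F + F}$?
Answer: $-1011 + 54 \sqrt{3} \approx -917.47$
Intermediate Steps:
$l{\left(F \right)} = \sqrt{2} \sqrt{F}$ ($l{\left(F \right)} = \sqrt{2 F} = \sqrt{2} \sqrt{F}$)
$a{\left(I,k \right)} = I k + \sqrt{2} \sqrt{I}$ ($a{\left(I,k \right)} = k I + \sqrt{2} \sqrt{I} = I k + \sqrt{2} \sqrt{I}$)
$27 a{\left(6,-6 \right)} - 39 = 27 \left(6 \left(-6\right) + \sqrt{2} \sqrt{6}\right) - 39 = 27 \left(-36 + 2 \sqrt{3}\right) - 39 = \left(-972 + 54 \sqrt{3}\right) - 39 = -1011 + 54 \sqrt{3}$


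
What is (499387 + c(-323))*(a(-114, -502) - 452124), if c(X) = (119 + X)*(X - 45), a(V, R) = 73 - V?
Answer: -259619277083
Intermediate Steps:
c(X) = (-45 + X)*(119 + X) (c(X) = (119 + X)*(-45 + X) = (-45 + X)*(119 + X))
(499387 + c(-323))*(a(-114, -502) - 452124) = (499387 + (-5355 + (-323)² + 74*(-323)))*((73 - 1*(-114)) - 452124) = (499387 + (-5355 + 104329 - 23902))*((73 + 114) - 452124) = (499387 + 75072)*(187 - 452124) = 574459*(-451937) = -259619277083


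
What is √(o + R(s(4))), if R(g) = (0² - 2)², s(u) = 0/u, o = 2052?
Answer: 2*√514 ≈ 45.343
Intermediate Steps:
s(u) = 0
R(g) = 4 (R(g) = (0 - 2)² = (-2)² = 4)
√(o + R(s(4))) = √(2052 + 4) = √2056 = 2*√514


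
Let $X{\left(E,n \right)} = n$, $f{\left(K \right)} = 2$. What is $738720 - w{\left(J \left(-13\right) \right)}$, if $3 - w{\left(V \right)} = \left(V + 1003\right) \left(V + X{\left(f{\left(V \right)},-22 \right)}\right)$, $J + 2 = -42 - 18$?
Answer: $2156973$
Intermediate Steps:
$J = -62$ ($J = -2 - 60 = -62$)
$w{\left(V \right)} = 3 - \left(-22 + V\right) \left(1003 + V\right)$ ($w{\left(V \right)} = 3 - \left(V + 1003\right) \left(V - 22\right) = 3 - \left(1003 + V\right) \left(-22 + V\right) = 3 - \left(-22 + V\right) \left(1003 + V\right)$)
$738720 - w{\left(J \left(-13\right) \right)} = 738720 - \left(22069 - \left(\left(-62\right) \left(-13\right)\right)^{2} - 981 \left(\left(-62\right) \left(-13\right)\right)\right) = 738720 - \left(22069 - 806^{2} - 790686\right) = 738720 - \left(22069 - 649636 - 790686\right) = 738720 - -1418253 = 738720 + 1418253 = 2156973$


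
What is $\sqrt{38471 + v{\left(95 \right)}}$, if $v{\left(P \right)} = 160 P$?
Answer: $\sqrt{53671} \approx 231.67$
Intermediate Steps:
$\sqrt{38471 + v{\left(95 \right)}} = \sqrt{38471 + 160 \cdot 95} = \sqrt{38471 + 15200} = \sqrt{53671}$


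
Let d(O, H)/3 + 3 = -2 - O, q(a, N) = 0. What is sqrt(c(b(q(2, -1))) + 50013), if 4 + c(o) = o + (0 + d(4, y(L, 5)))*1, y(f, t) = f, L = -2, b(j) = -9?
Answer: 11*sqrt(413) ≈ 223.55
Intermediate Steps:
d(O, H) = -15 - 3*O (d(O, H) = -9 + 3*(-2 - O) = -9 + (-6 - 3*O) = -15 - 3*O)
c(o) = -31 + o (c(o) = -4 + (o + (0 + (-15 - 3*4))*1) = -4 + (o + (0 + (-15 - 12))*1) = -4 + (o + (0 - 27)*1) = -4 + (o - 27*1) = -4 + (o - 27) = -4 + (-27 + o) = -31 + o)
sqrt(c(b(q(2, -1))) + 50013) = sqrt((-31 - 9) + 50013) = sqrt(-40 + 50013) = sqrt(49973) = 11*sqrt(413)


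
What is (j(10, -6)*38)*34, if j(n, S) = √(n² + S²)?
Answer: 2584*√34 ≈ 15067.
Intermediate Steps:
j(n, S) = √(S² + n²)
(j(10, -6)*38)*34 = (√((-6)² + 10²)*38)*34 = (√(36 + 100)*38)*34 = (√136*38)*34 = ((2*√34)*38)*34 = (76*√34)*34 = 2584*√34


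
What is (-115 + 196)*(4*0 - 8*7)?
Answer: -4536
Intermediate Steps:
(-115 + 196)*(4*0 - 8*7) = 81*(0 - 56) = 81*(-56) = -4536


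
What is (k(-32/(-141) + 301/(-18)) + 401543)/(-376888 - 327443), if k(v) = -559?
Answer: -400984/704331 ≈ -0.56931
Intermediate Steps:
(k(-32/(-141) + 301/(-18)) + 401543)/(-376888 - 327443) = (-559 + 401543)/(-376888 - 327443) = 400984/(-704331) = 400984*(-1/704331) = -400984/704331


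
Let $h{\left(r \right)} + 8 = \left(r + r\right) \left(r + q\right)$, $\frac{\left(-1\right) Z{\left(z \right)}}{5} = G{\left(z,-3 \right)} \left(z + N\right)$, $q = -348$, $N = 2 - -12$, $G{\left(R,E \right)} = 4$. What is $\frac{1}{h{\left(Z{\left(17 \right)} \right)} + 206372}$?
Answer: $\frac{1}{1406684} \approx 7.1089 \cdot 10^{-7}$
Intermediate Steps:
$N = 14$ ($N = 2 + 12 = 14$)
$Z{\left(z \right)} = -280 - 20 z$ ($Z{\left(z \right)} = - 5 \cdot 4 \left(z + 14\right) = - 5 \cdot 4 \left(14 + z\right) = - 5 \left(56 + 4 z\right) = -280 - 20 z$)
$h{\left(r \right)} = -8 + 2 r \left(-348 + r\right)$ ($h{\left(r \right)} = -8 + \left(r + r\right) \left(r - 348\right) = -8 + 2 r \left(-348 + r\right)$)
$\frac{1}{h{\left(Z{\left(17 \right)} \right)} + 206372} = \frac{1}{\left(-8 - 696 \left(-280 - 340\right) + 2 \left(-280 - 340\right)^{2}\right) + 206372} = \frac{1}{\left(-8 - -431520 + 2 \left(-620\right)^{2}\right) + 206372} = \frac{1}{\left(-8 + 431520 + 2 \cdot 384400\right) + 206372} = \frac{1}{\left(-8 + 431520 + 768800\right) + 206372} = \frac{1}{1200312 + 206372} = \frac{1}{1406684}$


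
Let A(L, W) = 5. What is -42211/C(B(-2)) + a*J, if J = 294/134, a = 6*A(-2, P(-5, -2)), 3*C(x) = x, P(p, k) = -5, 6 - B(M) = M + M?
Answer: -8440311/670 ≈ -12597.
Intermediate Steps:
B(M) = 6 - 2*M (B(M) = 6 - (M + M) = 6 - 2*M)
C(x) = x/3
a = 30 (a = 6*5 = 30)
J = 147/67 (J = 294*(1/134) = 147/67 ≈ 2.1940)
-42211/C(B(-2)) + a*J = -42211*3/(6 - 2*(-2)) + 30*(147/67) = -42211*3/(6 + 4) + 4410/67 = -42211/((⅓)*10) + 4410/67 = -42211/10/3 + 4410/67 = -42211*3/10 + 4410/67 = -126633/10 + 4410/67 = -8440311/670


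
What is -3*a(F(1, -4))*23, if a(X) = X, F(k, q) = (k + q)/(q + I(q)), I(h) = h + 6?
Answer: -207/2 ≈ -103.50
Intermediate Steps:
I(h) = 6 + h
F(k, q) = (k + q)/(6 + 2*q) (F(k, q) = (k + q)/(q + (6 + q)) = (k + q)/(6 + 2*q))
-3*a(F(1, -4))*23 = -3*(1 - 4)/(2*(3 - 4))*23 = -3*(-3)/(2*(-1))*23 = -3*(-1)*(-3)/2*23 = -3*3/2*23 = -9/2*23 = -207/2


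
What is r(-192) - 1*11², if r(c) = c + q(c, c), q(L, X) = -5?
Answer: -318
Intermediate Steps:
r(c) = -5 + c (r(c) = c - 5 = -5 + c)
r(-192) - 1*11² = (-5 - 192) - 1*11² = -197 - 1*121 = -197 - 121 = -318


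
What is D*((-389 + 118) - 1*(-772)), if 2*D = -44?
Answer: -11022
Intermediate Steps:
D = -22 (D = (1/2)*(-44) = -22)
D*((-389 + 118) - 1*(-772)) = -22*((-389 + 118) - 1*(-772)) = -22*(-271 + 772) = -22*501 = -11022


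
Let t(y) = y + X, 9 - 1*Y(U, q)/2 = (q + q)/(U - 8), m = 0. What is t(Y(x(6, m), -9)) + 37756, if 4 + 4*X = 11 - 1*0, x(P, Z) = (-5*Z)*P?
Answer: 151085/4 ≈ 37771.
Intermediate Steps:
x(P, Z) = -5*P*Z
Y(U, q) = 18 - 4*q/(-8 + U) (Y(U, q) = 18 - 2*(q + q)/(U - 8) = 18 - 2*2*q/(-8 + U) = 18 - 4*q/(-8 + U))
X = 7/4 (X = -1 + (11 - 1*0)/4 = -1 + (11 + 0)/4 = -1 + (¼)*11 = -1 + 11/4 = 7/4 ≈ 1.7500)
t(y) = 7/4 + y (t(y) = y + 7/4 = 7/4 + y)
t(Y(x(6, m), -9)) + 37756 = (7/4 + 2*(-72 - 2*(-9) + 9*(-5*6*0))/(-8 - 5*6*0)) + 37756 = (7/4 + 2*(-72 + 18 + 9*0)/(-8 + 0)) + 37756 = (7/4 + 2*(-72 + 18 + 0)/(-8)) + 37756 = (7/4 + 2*(-⅛)*(-54)) + 37756 = (7/4 + 27/2) + 37756 = 61/4 + 37756 = 151085/4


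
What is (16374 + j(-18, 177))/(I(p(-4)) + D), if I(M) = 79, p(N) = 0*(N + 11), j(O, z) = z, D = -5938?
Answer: -613/217 ≈ -2.8249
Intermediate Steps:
p(N) = 0 (p(N) = 0*(11 + N) = 0)
(16374 + j(-18, 177))/(I(p(-4)) + D) = (16374 + 177)/(79 - 5938) = 16551/(-5859) = 16551*(-1/5859) = -613/217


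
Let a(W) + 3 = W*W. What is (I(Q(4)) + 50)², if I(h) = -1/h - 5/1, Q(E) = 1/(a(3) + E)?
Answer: 1225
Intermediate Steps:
a(W) = -3 + W² (a(W) = -3 + W*W = -3 + W²)
Q(E) = 1/(6 + E) (Q(E) = 1/((-3 + 3²) + E) = 1/((-3 + 9) + E) = 1/(6 + E))
I(h) = -5 - 1/h (I(h) = -1/h - 5*1 = -1/h - 5 = -5 - 1/h)
(I(Q(4)) + 50)² = ((-5 - 1/(1/(6 + 4))) + 50)² = ((-5 - 1/(1/10)) + 50)² = ((-5 - 1/⅒) + 50)² = ((-5 - 1*10) + 50)² = ((-5 - 10) + 50)² = (-15 + 50)² = 35² = 1225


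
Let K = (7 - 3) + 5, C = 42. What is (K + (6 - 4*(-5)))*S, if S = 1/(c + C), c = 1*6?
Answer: 35/48 ≈ 0.72917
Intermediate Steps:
c = 6
K = 9 (K = 4 + 5 = 9)
S = 1/48 (S = 1/(6 + 42) = 1/48 ≈ 0.020833)
(K + (6 - 4*(-5)))*S = (9 + (6 - 4*(-5)))*(1/48) = (9 + (6 + 20))*(1/48) = (9 + 26)*(1/48) = 35*(1/48) = 35/48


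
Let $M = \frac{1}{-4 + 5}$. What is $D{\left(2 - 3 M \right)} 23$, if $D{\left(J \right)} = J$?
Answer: $-23$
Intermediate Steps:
$M = 1$ ($M = 1^{-1} = 1$)
$D{\left(2 - 3 M \right)} 23 = \left(2 - 3\right) 23 = \left(-1\right) 23 = -23$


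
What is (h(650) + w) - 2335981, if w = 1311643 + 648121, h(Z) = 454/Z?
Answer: -122270298/325 ≈ -3.7622e+5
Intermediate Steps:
w = 1959764
(h(650) + w) - 2335981 = (454/650 + 1959764) - 2335981 = (454*(1/650) + 1959764) - 2335981 = (227/325 + 1959764) - 2335981 = 636923527/325 - 2335981 = -122270298/325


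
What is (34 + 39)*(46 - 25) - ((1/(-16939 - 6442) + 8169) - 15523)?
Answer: 207786948/23381 ≈ 8887.0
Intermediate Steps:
(34 + 39)*(46 - 25) - ((1/(-16939 - 6442) + 8169) - 15523) = 73*21 - ((1/(-23381) + 8169) - 15523) = 1533 - ((-1/23381 + 8169) - 15523) = 1533 - (190999388/23381 - 15523) = 1533 - 1*(-171943875/23381) = 1533 + 171943875/23381 = 207786948/23381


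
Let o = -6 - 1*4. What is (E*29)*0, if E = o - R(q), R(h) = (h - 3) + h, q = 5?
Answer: 0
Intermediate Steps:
o = -10 (o = -6 - 4 = -10)
R(h) = -3 + 2*h (R(h) = (-3 + h) + h = -3 + 2*h)
E = -17 (E = -10 - (-3 + 2*5) = -10 - (-3 + 10) = -10 - 1*7 = -10 - 7 = -17)
(E*29)*0 = -17*29*0 = -493*0 = 0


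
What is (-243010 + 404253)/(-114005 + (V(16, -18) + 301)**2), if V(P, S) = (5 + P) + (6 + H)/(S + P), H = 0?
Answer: -161243/12244 ≈ -13.169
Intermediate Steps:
V(P, S) = 5 + P + 6/(P + S) (V(P, S) = (5 + P) + (6 + 0)/(S + P) = (5 + P) + 6/(P + S) = 5 + P + 6/(P + S))
(-243010 + 404253)/(-114005 + (V(16, -18) + 301)**2) = (-243010 + 404253)/(-114005 + ((6 + 16**2 + 5*16 + 5*(-18) + 16*(-18))/(16 - 18) + 301)**2) = 161243/(-114005 + ((6 + 256 + 80 - 90 - 288)/(-2) + 301)**2) = 161243/(-114005 + (-1/2*(-36) + 301)**2) = 161243/(-114005 + (18 + 301)**2) = 161243/(-114005 + 319**2) = 161243/(-114005 + 101761) = 161243/(-12244) = 161243*(-1/12244) = -161243/12244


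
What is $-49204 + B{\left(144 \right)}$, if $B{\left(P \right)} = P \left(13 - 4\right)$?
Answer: $-47908$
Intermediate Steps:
$B{\left(P \right)} = 9 P$ ($B{\left(P \right)} = P \left(13 - 4\right) = P 9 = 9 P$)
$-49204 + B{\left(144 \right)} = -49204 + 9 \cdot 144 = -49204 + 1296 = -47908$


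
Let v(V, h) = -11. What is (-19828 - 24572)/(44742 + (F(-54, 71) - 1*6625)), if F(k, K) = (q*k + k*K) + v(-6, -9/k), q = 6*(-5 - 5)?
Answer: -1850/1563 ≈ -1.1836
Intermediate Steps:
q = -60 (q = 6*(-10) = -60)
F(k, K) = -11 - 60*k + K*k (F(k, K) = (-60*k + k*K) - 11 = (-60*k + K*k) - 11 = -11 - 60*k + K*k)
(-19828 - 24572)/(44742 + (F(-54, 71) - 1*6625)) = (-19828 - 24572)/(44742 + ((-11 - 60*(-54) + 71*(-54)) - 1*6625)) = -44400/(44742 + ((-11 + 3240 - 3834) - 6625)) = -44400/(44742 + (-605 - 6625)) = -44400/(44742 - 7230) = -44400/37512 = -44400*1/37512 = -1850/1563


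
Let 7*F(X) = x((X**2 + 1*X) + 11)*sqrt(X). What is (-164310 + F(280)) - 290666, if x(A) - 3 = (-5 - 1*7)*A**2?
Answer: -454976 - 21230651934*sqrt(70) ≈ -1.7763e+11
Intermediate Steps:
x(A) = 3 - 12*A**2 (x(A) = 3 + (-5 - 1*7)*A**2 = 3 + (-5 - 7)*A**2 = 3 - 12*A**2)
F(X) = sqrt(X)*(3 - 12*(11 + X + X**2)**2)/7 (F(X) = ((3 - 12*((X**2 + 1*X) + 11)**2)*sqrt(X))/7 = ((3 - 12*((X**2 + X) + 11)**2)*sqrt(X))/7 = ((3 - 12*((X + X**2) + 11)**2)*sqrt(X))/7 = ((3 - 12*(11 + X + X**2)**2)*sqrt(X))/7 = (sqrt(X)*(3 - 12*(11 + X + X**2)**2))/7 = sqrt(X)*(3 - 12*(11 + X + X**2)**2)/7)
(-164310 + F(280)) - 290666 = (-164310 + 3*sqrt(280)*(1 - 4*(11 + 280 + 280**2)**2)/7) - 290666 = (-164310 + 3*(2*sqrt(70))*(1 - 4*(11 + 280 + 78400)**2)/7) - 290666 = (-164310 + 3*(2*sqrt(70))*(1 - 4*78691**2)/7) - 290666 = (-164310 + 3*(2*sqrt(70))*(1 - 4*6192273481)/7) - 290666 = (-164310 + 3*(2*sqrt(70))*(1 - 24769093924)/7) - 290666 = (-164310 + (3/7)*(2*sqrt(70))*(-24769093923)) - 290666 = (-164310 - 21230651934*sqrt(70)) - 290666 = -454976 - 21230651934*sqrt(70)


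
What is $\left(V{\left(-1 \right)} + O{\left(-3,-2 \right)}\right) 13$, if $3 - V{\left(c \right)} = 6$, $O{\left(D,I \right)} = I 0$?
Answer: $-39$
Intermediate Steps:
$O{\left(D,I \right)} = 0$
$V{\left(c \right)} = -3$ ($V{\left(c \right)} = 3 - 6 = -3$)
$\left(V{\left(-1 \right)} + O{\left(-3,-2 \right)}\right) 13 = \left(-3 + 0\right) 13 = \left(-3\right) 13 = -39$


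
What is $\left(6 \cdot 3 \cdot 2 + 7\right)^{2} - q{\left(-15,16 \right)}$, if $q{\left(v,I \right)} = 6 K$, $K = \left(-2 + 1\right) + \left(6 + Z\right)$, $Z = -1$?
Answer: $1825$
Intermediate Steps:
$K = 4$ ($K = \left(-2 + 1\right) + \left(6 - 1\right) = -1 + 5 = 4$)
$q{\left(v,I \right)} = 24$ ($q{\left(v,I \right)} = 6 \cdot 4 = 24$)
$\left(6 \cdot 3 \cdot 2 + 7\right)^{2} - q{\left(-15,16 \right)} = \left(6 \cdot 3 \cdot 2 + 7\right)^{2} - 24 = \left(18 \cdot 2 + 7\right)^{2} - 24 = \left(36 + 7\right)^{2} - 24 = 43^{2} - 24 = 1849 - 24 = 1825$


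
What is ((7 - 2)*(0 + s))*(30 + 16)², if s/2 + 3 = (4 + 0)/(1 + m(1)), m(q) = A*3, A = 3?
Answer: -55016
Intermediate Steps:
m(q) = 9 (m(q) = 3*3 = 9)
s = -26/5 (s = -6 + 2*((4 + 0)/(1 + 9)) = -6 + 2*(4/10) = -6 + 2*(4*(⅒)) = -6 + 2*(⅖) = -6 + ⅘ = -26/5 ≈ -5.2000)
((7 - 2)*(0 + s))*(30 + 16)² = ((7 - 2)*(0 - 26/5))*(30 + 16)² = (5*(-26/5))*46² = -26*2116 = -55016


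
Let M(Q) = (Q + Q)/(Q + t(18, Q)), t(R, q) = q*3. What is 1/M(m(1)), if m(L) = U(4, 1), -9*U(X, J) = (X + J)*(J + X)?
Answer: 2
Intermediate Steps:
U(X, J) = -(J + X)²/9 (U(X, J) = -(X + J)*(J + X)/9 = -(J + X)*(J + X)/9 = -(J + X)²/9)
t(R, q) = 3*q
m(L) = -25/9 (m(L) = -(1 + 4)²/9 = -⅑*5² = -⅑*25 = -25/9)
M(Q) = ½ (M(Q) = (Q + Q)/(Q + 3*Q) = (2*Q)/((4*Q)) = (2*Q)*(1/(4*Q)) = ½)
1/M(m(1)) = 1/(½) = 2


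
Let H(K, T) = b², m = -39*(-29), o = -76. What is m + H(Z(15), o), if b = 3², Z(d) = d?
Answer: 1212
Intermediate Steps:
b = 9
m = 1131
H(K, T) = 81 (H(K, T) = 9² = 81)
m + H(Z(15), o) = 1131 + 81 = 1212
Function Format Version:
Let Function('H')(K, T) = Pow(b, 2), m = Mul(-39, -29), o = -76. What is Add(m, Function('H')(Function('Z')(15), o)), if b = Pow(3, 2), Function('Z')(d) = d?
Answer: 1212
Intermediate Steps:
b = 9
m = 1131
Function('H')(K, T) = 81 (Function('H')(K, T) = Pow(9, 2) = 81)
Add(m, Function('H')(Function('Z')(15), o)) = Add(1131, 81) = 1212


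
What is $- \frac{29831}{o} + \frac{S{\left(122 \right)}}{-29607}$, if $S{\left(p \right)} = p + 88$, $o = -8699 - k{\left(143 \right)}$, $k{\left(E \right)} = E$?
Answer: $\frac{293783199}{87261698} \approx 3.3667$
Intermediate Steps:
$o = -8842$ ($o = -8699 - 143 = -8842$)
$S{\left(p \right)} = 88 + p$
$- \frac{29831}{o} + \frac{S{\left(122 \right)}}{-29607} = - \frac{29831}{-8842} + \frac{88 + 122}{-29607} = \left(-29831\right) \left(- \frac{1}{8842}\right) + 210 \left(- \frac{1}{29607}\right) = \frac{29831}{8842} - \frac{70}{9869} = \frac{293783199}{87261698}$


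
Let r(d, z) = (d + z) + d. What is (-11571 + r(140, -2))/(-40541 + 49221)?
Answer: -11293/8680 ≈ -1.3010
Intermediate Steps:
r(d, z) = z + 2*d
(-11571 + r(140, -2))/(-40541 + 49221) = (-11571 + (-2 + 2*140))/(-40541 + 49221) = (-11571 + (-2 + 280))/8680 = (-11571 + 278)*(1/8680) = -11293*1/8680 = -11293/8680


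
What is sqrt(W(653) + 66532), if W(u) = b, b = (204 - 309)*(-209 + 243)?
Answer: sqrt(62962) ≈ 250.92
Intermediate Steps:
b = -3570 (b = -105*34 = -3570)
W(u) = -3570
sqrt(W(653) + 66532) = sqrt(-3570 + 66532) = sqrt(62962)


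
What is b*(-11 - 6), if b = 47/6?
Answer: -799/6 ≈ -133.17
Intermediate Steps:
b = 47/6 (b = 47*(1/6) = 47/6 ≈ 7.8333)
b*(-11 - 6) = 47*(-11 - 6)/6 = (47/6)*(-17) = -799/6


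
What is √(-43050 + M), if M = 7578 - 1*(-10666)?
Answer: I*√24806 ≈ 157.5*I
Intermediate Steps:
M = 18244 (M = 7578 + 10666 = 18244)
√(-43050 + M) = √(-43050 + 18244) = √(-24806) = I*√24806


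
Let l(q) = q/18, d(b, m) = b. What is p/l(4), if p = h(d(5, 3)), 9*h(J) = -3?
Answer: -3/2 ≈ -1.5000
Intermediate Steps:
l(q) = q/18 (l(q) = q*(1/18) = q/18)
h(J) = -⅓ (h(J) = (⅑)*(-3) = -⅓)
p = -⅓ ≈ -0.33333
p/l(4) = -⅓/((1/18)*4) = -⅓/(2/9) = (9/2)*(-⅓) = -3/2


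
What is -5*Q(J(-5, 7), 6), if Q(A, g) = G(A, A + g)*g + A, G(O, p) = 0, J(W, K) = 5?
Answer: -25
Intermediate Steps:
Q(A, g) = A (Q(A, g) = 0*g + A = 0 + A = A)
-5*Q(J(-5, 7), 6) = -5*5 = -25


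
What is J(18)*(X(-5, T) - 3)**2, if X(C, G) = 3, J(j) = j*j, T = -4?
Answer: 0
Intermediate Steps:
J(j) = j**2
J(18)*(X(-5, T) - 3)**2 = 18**2*(3 - 3)**2 = 324*0**2 = 324*0 = 0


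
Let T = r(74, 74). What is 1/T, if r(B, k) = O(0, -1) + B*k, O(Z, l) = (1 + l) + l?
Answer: 1/5475 ≈ 0.00018265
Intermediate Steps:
O(Z, l) = 1 + 2*l
r(B, k) = -1 + B*k (r(B, k) = (1 + 2*(-1)) + B*k = (1 - 2) + B*k = -1 + B*k)
T = 5475 (T = -1 + 74*74 = -1 + 5476 = 5475)
1/T = 1/5475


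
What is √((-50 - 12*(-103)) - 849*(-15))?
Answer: √13921 ≈ 117.99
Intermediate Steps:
√((-50 - 12*(-103)) - 849*(-15)) = √((-50 + 1236) + 12735) = √(1186 + 12735) = √13921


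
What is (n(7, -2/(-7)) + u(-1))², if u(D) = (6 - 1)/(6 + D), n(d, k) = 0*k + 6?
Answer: 49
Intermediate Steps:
n(d, k) = 6 (n(d, k) = 0 + 6 = 6)
u(D) = 5/(6 + D)
(n(7, -2/(-7)) + u(-1))² = (6 + 5/(6 - 1))² = (6 + 5/5)² = (6 + 5*(⅕))² = (6 + 1)² = 7² = 49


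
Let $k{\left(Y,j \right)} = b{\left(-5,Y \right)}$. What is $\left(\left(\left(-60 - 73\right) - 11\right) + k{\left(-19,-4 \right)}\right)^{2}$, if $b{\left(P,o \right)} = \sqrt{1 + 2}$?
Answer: $\left(144 - \sqrt{3}\right)^{2} \approx 20240.0$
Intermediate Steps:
$b{\left(P,o \right)} = \sqrt{3}$
$k{\left(Y,j \right)} = \sqrt{3}$
$\left(\left(\left(-60 - 73\right) - 11\right) + k{\left(-19,-4 \right)}\right)^{2} = \left(\left(\left(-60 - 73\right) - 11\right) + \sqrt{3}\right)^{2} = \left(\left(-133 - 11\right) + \sqrt{3}\right)^{2} = \left(-144 + \sqrt{3}\right)^{2}$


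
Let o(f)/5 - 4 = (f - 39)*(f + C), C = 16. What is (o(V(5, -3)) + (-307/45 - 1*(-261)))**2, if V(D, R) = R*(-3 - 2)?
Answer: 24044223844/2025 ≈ 1.1874e+7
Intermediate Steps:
V(D, R) = -5*R (V(D, R) = R*(-5) = -5*R)
o(f) = 20 + 5*(-39 + f)*(16 + f) (o(f) = 20 + 5*((f - 39)*(f + 16)) = 20 + 5*((-39 + f)*(16 + f)) = 20 + 5*(-39 + f)*(16 + f))
(o(V(5, -3)) + (-307/45 - 1*(-261)))**2 = ((-3100 - (-575)*(-3) + 5*(-5*(-3))**2) + (-307/45 - 1*(-261)))**2 = ((-3100 - 115*15 + 5*15**2) + (-307*1/45 + 261))**2 = ((-3100 - 1725 + 5*225) + (-307/45 + 261))**2 = ((-3100 - 1725 + 1125) + 11438/45)**2 = (-3700 + 11438/45)**2 = (-155062/45)**2 = 24044223844/2025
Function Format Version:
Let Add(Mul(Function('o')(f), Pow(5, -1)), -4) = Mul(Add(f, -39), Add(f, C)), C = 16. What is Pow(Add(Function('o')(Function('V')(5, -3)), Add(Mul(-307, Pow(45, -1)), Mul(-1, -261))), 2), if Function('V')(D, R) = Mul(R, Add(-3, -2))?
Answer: Rational(24044223844, 2025) ≈ 1.1874e+7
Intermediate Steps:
Function('V')(D, R) = Mul(-5, R) (Function('V')(D, R) = Mul(R, -5) = Mul(-5, R))
Function('o')(f) = Add(20, Mul(5, Add(-39, f), Add(16, f))) (Function('o')(f) = Add(20, Mul(5, Mul(Add(f, -39), Add(f, 16)))) = Add(20, Mul(5, Mul(Add(-39, f), Add(16, f)))) = Add(20, Mul(5, Add(-39, f), Add(16, f))))
Pow(Add(Function('o')(Function('V')(5, -3)), Add(Mul(-307, Pow(45, -1)), Mul(-1, -261))), 2) = Pow(Add(Add(-3100, Mul(-115, Mul(-5, -3)), Mul(5, Pow(Mul(-5, -3), 2))), Add(Mul(-307, Pow(45, -1)), Mul(-1, -261))), 2) = Pow(Add(Add(-3100, Mul(-115, 15), Mul(5, Pow(15, 2))), Add(Mul(-307, Rational(1, 45)), 261)), 2) = Pow(Add(Add(-3100, -1725, Mul(5, 225)), Add(Rational(-307, 45), 261)), 2) = Pow(Add(Add(-3100, -1725, 1125), Rational(11438, 45)), 2) = Pow(Add(-3700, Rational(11438, 45)), 2) = Pow(Rational(-155062, 45), 2) = Rational(24044223844, 2025)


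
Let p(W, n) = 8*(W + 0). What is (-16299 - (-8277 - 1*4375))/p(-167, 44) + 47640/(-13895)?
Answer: -6535/9352 ≈ -0.69878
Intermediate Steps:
p(W, n) = 8*W
(-16299 - (-8277 - 1*4375))/p(-167, 44) + 47640/(-13895) = (-16299 - (-8277 - 1*4375))/((8*(-167))) + 47640/(-13895) = (-16299 - (-8277 - 4375))/(-1336) + 47640*(-1/13895) = (-16299 - 1*(-12652))*(-1/1336) - 24/7 = (-16299 + 12652)*(-1/1336) - 24/7 = -3647*(-1/1336) - 24/7 = 3647/1336 - 24/7 = -6535/9352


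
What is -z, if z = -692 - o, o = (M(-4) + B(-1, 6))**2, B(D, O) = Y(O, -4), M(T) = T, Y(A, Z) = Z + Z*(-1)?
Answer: 708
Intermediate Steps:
Y(A, Z) = 0 (Y(A, Z) = Z - Z = 0)
B(D, O) = 0
o = 16 (o = (-4 + 0)**2 = (-4)**2 = 16)
z = -708 (z = -692 - 1*16 = -692 - 16 = -708)
-z = -1*(-708) = 708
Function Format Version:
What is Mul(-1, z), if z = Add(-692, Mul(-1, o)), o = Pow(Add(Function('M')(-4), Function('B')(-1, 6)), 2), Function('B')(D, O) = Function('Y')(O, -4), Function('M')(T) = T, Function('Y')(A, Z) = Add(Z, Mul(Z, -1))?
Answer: 708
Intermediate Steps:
Function('Y')(A, Z) = 0 (Function('Y')(A, Z) = Add(Z, Mul(-1, Z)) = 0)
Function('B')(D, O) = 0
o = 16 (o = Pow(Add(-4, 0), 2) = Pow(-4, 2) = 16)
z = -708 (z = Add(-692, Mul(-1, 16)) = Add(-692, -16) = -708)
Mul(-1, z) = Mul(-1, -708) = 708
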